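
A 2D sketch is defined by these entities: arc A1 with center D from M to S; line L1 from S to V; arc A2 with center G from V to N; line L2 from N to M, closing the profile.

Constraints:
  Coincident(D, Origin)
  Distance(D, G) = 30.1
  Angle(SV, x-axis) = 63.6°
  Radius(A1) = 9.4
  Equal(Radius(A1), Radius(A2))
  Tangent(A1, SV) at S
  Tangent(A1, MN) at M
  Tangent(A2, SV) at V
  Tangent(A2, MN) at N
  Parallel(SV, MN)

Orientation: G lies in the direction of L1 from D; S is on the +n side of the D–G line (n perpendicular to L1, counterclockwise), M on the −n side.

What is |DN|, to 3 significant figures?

31.5

The slot axis is L1's direction at 63.6°, so u = (cos 63.6°, sin 63.6°) = (0.445, 0.896) and n = (−sin 63.6°, cos 63.6°) = (-0.896, 0.445). D is at the origin and G lies 30.1 along u from D, so G = 30.1·u = (13.4, 27.0). Tangency of A1 to both parallel lines with radius 9.4 puts S and M at D ± 9.4·n: S = (-8.42, 4.18), M = (8.42, -4.18). Equal radii place V and N the same way about G: V = G + 9.4·n = (4.96, 31.1), N = G − 9.4·n = (21.8, 22.8). Then |DN| = |N − D| = 31.5.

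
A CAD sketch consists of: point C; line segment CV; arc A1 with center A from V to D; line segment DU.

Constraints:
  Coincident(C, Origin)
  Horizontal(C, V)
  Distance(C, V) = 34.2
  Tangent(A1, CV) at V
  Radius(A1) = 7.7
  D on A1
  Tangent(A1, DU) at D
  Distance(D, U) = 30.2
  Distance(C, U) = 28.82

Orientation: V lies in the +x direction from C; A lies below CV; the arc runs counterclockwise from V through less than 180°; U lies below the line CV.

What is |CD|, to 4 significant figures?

28.23

Checks: |CV| = 34.20 ✓; |AD| = 7.700 ✓; ∠(AD, DU) = 90.00° ✓; |DU| = 30.20 ✓; |CU| = 28.82 ✓.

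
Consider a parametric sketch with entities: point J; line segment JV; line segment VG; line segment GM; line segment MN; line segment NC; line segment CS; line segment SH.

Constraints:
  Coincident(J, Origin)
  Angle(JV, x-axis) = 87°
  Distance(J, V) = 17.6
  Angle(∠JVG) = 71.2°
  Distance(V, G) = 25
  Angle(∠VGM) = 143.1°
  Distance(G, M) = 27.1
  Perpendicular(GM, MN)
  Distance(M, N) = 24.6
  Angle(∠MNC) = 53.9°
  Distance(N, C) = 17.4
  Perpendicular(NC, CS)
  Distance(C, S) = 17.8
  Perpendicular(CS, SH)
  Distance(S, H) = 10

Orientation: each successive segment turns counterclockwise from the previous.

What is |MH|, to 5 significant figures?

7.3919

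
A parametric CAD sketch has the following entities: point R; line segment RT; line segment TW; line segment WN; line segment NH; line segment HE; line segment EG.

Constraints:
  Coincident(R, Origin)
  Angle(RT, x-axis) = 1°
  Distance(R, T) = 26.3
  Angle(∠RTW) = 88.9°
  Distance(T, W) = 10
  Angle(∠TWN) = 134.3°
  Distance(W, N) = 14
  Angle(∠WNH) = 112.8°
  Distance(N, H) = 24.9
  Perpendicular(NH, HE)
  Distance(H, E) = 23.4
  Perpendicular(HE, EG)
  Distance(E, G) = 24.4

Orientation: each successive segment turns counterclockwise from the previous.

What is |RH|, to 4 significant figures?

11.67

R is at the origin; RT runs at 1.0° with length 26.3, so T = (26.30, 0.4590). ∠RTW = 88.9° gives TW at 92.10° from the x-axis; with |TW| = 10.0, W = (25.93, 10.45). ∠TWN = 134.3° gives WN at 137.8° from the x-axis; with |WN| = 14.0, N = (15.56, 19.86). ∠WNH = 112.8° gives NH at -155.0° from the x-axis; with |NH| = 24.9, H = (-7.009, 9.333). Then |RH| = |H − R| = 11.67.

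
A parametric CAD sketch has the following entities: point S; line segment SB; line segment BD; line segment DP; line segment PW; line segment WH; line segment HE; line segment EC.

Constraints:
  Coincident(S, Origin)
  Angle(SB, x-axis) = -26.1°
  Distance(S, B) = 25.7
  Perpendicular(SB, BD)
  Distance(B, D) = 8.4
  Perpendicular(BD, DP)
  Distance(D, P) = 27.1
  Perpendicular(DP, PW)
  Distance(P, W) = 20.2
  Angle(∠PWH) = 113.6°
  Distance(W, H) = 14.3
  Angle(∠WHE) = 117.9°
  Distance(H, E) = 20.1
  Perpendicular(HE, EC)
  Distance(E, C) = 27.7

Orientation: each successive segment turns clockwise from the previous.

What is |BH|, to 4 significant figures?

22.43

S is at the origin; SB runs at -26.1° with length 25.7, so B = (23.08, -11.31). SB ⟂ BD, so BD runs at -116.1°; with |BD| = 8.4, D = (19.38, -18.85). BD is perpendicular to DP, so DP runs at 153.9°; with |DP| = 27.1, P = (-4.953, -6.928). DP is perpendicular to PW, so PW runs at 63.90°; with |PW| = 20.2, W = (3.934, 11.21). ∠PWH = 113.6° gives WH at -2.500° from the x-axis; with |WH| = 14.3, H = (18.22, 10.59). Then |BH| = |H − B| = 22.43.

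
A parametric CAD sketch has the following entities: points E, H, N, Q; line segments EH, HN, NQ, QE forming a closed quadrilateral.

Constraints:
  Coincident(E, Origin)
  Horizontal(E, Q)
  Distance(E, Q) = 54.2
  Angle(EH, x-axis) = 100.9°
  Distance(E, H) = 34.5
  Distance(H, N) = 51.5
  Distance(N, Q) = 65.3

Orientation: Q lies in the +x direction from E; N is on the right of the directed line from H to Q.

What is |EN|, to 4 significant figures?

19.61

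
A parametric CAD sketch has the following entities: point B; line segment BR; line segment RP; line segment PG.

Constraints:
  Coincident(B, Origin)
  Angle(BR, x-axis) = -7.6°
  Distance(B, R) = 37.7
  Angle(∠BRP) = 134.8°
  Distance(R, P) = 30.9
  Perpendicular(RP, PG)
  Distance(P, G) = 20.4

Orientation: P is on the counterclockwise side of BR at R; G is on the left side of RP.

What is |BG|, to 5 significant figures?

57.815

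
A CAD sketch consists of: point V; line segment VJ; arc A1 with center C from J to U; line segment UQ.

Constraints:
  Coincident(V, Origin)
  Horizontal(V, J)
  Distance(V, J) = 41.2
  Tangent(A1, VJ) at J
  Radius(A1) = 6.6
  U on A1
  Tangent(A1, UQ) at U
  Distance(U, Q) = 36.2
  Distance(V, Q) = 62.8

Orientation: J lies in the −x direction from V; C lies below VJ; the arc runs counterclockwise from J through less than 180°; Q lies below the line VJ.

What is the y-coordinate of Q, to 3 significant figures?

-43.1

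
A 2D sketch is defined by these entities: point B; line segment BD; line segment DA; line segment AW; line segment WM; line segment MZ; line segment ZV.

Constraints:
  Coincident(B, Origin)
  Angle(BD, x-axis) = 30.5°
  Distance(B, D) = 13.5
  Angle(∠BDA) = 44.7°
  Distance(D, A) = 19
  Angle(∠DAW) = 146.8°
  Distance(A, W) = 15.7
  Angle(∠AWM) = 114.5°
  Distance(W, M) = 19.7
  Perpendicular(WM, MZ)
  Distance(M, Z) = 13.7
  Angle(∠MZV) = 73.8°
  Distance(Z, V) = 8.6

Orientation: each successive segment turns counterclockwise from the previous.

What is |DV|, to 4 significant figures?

26.48

WM ⟂ MZ, so MZ runs at -5.500°; with |MZ| = 13.7, Z = (-9.883, -14.52). ∠MZV = 73.8° gives ZV at 100.7° from the x-axis; with |ZV| = 8.6, V = (-11.48, -6.071). Then |DV| = |V − D| = 26.48.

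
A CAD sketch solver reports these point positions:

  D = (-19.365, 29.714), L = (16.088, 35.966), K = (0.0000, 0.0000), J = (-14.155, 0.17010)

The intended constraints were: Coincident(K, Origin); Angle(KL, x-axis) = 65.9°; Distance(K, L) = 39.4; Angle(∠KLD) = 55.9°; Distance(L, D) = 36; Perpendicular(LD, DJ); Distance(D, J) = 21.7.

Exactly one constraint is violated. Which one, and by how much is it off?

Distance(D, J) = 21.7 — off by 8.30.

K = (0.00, 0.00) ✓; KL at 65.90° ✓; |KL| = 39.40 ✓; ∠KLD = 55.90° ✓; |LD| = 36.00 ✓; ∠(LD, DJ) = 90.00° ✓; |DJ| = 30.00 ✗.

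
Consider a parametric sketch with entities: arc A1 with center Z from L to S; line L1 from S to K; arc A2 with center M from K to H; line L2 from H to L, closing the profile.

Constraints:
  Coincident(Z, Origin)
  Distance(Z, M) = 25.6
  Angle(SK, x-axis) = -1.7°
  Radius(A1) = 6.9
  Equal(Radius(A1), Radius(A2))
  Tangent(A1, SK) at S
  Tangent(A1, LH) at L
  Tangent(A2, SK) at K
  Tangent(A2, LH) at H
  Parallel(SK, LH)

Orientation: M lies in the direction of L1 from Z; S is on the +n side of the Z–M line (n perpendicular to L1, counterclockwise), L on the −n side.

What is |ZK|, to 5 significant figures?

26.514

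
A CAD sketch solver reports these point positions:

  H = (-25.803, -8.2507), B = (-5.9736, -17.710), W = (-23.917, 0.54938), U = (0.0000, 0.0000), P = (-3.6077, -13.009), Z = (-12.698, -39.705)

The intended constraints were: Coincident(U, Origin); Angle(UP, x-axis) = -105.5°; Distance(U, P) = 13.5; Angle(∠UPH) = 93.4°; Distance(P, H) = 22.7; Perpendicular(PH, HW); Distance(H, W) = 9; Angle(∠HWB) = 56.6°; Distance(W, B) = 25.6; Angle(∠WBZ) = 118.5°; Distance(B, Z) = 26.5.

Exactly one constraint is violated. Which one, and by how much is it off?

Distance(B, Z) = 26.5 — off by 3.50.

U = (0.00, 0.00) ✓; UP at -105.5° ✓; |UP| = 13.50 ✓; ∠UPH = 93.40° ✓; |PH| = 22.70 ✓; ∠(PH, HW) = 90.00° ✓; |HW| = 9.000 ✓; ∠HWB = 56.60° ✓; |WB| = 25.60 ✓; ∠WBZ = 118.5° ✓; |BZ| = 23.00 ✗.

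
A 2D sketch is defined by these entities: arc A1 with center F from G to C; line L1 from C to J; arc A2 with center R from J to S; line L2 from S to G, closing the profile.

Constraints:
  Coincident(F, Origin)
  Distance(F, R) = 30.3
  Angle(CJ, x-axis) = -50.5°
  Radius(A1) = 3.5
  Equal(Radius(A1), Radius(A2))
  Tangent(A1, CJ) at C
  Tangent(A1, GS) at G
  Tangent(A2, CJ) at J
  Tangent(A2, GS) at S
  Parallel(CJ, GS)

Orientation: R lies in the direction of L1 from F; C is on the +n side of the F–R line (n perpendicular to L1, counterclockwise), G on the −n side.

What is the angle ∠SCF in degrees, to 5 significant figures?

76.992°

Tangency of A1 to both parallel lines with radius 3.5 puts C and G at F ± 3.5·n: C = (2.7007, 2.2263), G = (-2.7007, -2.2263). Equal radii place J and S the same way about R: J = R + 3.5·n = (21.974, -21.154), S = R − 3.5·n = (16.572, -25.606). Then cos ∠SCF = CS·CF / (|CS||CF|), giving 76.992°.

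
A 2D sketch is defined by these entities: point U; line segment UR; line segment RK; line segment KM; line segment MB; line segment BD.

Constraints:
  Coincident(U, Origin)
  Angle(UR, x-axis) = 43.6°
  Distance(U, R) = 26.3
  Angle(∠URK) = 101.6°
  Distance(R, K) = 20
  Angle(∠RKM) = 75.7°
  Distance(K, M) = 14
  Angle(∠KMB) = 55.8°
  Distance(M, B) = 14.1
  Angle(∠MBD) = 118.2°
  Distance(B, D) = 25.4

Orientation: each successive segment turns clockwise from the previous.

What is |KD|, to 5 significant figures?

21.195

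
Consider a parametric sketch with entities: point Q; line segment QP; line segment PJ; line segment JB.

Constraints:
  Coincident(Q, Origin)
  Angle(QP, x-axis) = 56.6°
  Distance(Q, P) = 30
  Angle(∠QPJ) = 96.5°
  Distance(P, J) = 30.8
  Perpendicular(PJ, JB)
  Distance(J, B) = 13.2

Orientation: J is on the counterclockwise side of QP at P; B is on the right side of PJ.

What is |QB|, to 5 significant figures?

54.945

∠QPJ = 96.5°, so PJ runs at 56.6° + (180° − 96.5°) = 140.10° from the x-axis; with |PJ| = 30.8, J = P + 30.8·(cos 140.10°, sin 140.10°) = (-7.1143, 44.802). PJ ⟂ JB; with |JB| = 13.2 on the right of PJ, B = J + 13.2·(0.64145, 0.76717) = (1.3529, 54.929). Then |QB| = |B − Q| = 54.945.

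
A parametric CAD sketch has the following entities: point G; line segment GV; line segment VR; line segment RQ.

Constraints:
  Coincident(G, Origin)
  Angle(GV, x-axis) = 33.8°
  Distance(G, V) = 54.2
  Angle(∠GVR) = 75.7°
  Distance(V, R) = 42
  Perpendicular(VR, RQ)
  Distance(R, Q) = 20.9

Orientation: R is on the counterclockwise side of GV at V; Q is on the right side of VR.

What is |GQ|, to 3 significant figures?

78.8

∠GVR = 75.7°, so VR runs at 33.8° + (180° − 75.7°) = 138° from the x-axis; with |VR| = 42.0, R = V + 42.0·(cos 138°, sin 138°) = (13.8, 58.2). VR ⟂ RQ; with |RQ| = 20.9 on the right of VR, Q = R + 20.9·(0.668, 0.744) = (27.7, 73.8). Then |GQ| = |Q − G| = 78.8.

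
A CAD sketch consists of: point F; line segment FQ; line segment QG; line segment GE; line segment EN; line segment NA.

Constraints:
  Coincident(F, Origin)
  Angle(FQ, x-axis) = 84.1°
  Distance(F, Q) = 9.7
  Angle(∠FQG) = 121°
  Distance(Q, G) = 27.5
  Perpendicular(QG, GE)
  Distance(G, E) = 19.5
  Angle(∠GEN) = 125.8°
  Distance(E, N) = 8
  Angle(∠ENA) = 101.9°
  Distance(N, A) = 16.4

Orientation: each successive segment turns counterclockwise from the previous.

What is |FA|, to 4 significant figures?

14.69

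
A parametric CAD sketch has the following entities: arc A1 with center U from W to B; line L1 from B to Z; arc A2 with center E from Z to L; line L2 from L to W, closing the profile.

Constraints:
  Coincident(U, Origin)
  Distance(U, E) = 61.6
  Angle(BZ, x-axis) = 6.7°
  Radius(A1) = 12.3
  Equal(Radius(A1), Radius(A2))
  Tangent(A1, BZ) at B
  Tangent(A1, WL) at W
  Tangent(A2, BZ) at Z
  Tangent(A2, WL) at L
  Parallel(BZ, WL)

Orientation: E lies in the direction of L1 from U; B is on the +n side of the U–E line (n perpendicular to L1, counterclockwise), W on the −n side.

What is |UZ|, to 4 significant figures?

62.82

Tangency of A1 to both parallel lines with radius 12.3 puts B and W at U ± 12.3·n: B = (-1.435, 12.22), W = (1.435, -12.22). Equal radii place Z and L the same way about E: Z = E + 12.3·n = (59.74, 19.40), L = E − 12.3·n = (62.61, -5.029). Then |UZ| = |Z − U| = 62.82.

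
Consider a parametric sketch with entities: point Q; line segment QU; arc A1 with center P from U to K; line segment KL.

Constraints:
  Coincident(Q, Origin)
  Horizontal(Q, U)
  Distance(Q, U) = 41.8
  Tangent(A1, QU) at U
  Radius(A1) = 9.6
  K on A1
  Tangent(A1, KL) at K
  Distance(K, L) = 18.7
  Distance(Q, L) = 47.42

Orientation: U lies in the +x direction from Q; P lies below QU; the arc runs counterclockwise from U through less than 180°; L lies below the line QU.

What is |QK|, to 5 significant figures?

34.530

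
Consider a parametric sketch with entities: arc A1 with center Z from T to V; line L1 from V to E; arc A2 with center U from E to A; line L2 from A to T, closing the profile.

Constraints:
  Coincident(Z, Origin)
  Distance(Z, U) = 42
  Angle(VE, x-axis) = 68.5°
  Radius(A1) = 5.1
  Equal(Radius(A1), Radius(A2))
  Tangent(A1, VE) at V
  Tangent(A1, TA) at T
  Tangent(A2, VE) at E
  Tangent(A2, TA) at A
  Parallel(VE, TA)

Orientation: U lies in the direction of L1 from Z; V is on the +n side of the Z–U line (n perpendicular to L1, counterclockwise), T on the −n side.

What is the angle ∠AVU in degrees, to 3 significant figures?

6.73°

The slot axis is L1's direction at 68.5°, so u = (cos 68.5°, sin 68.5°) = (0.367, 0.930) and n = (−sin 68.5°, cos 68.5°) = (-0.930, 0.367). Z is at the origin and U lies 42.0 along u from Z, so U = 42.0·u = (15.4, 39.1). Tangency of A1 to both parallel lines with radius 5.1 puts V and T at Z ± 5.1·n: V = (-4.75, 1.87), T = (4.75, -1.87). Equal radii place E and A the same way about U: E = U + 5.1·n = (10.6, 40.9), A = U − 5.1·n = (20.1, 37.2). Then cos ∠AVU = VA·VU / (|VA||VU|), giving 6.73°.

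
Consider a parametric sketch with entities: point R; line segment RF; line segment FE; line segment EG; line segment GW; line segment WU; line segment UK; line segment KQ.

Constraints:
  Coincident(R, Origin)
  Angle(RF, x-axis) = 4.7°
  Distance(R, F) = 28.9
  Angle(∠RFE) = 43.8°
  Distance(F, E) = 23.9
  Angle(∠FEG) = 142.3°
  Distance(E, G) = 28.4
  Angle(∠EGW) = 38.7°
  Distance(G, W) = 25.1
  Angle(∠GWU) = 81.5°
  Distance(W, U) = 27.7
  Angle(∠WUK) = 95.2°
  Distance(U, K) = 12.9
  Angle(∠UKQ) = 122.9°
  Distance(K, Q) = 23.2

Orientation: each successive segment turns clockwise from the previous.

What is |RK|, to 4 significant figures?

33.70

R is at the origin; RF runs at 4.7° with length 28.9, so F = (28.80, 2.368). ∠RFE = 43.8° gives FE at -131.5° from the x-axis; with |FE| = 23.9, E = (12.97, -15.53). ∠FEG = 142.3° gives EG at -169.2° from the x-axis; with |EG| = 28.4, G = (-14.93, -20.85). ∠EGW = 38.7° gives GW at 49.50° from the x-axis; with |GW| = 25.1, W = (1.370, -1.767). ∠GWU = 81.5° gives WU at -49.00° from the x-axis; with |WU| = 27.7, U = (19.54, -22.67). ∠WUK = 95.2° gives UK at -133.8° from the x-axis; with |UK| = 12.9, K = (10.61, -31.98). Then |RK| = |K − R| = 33.70.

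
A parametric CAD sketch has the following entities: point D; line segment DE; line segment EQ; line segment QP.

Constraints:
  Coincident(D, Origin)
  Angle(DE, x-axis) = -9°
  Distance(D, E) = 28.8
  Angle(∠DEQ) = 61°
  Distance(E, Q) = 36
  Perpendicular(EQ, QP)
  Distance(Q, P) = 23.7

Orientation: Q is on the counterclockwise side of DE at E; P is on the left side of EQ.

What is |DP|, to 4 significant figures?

22.09

D is at the origin; DE runs at -9.0° with length 28.8, so E = 28.8·(cos -9.0°, sin -9.0°) = (28.45, -4.505). ∠DEQ = 61.0°, so EQ runs at -9.0° + (180° − 61.0°) = 110.0° from the x-axis; with |EQ| = 36.0, Q = E + 36.0·(cos 110.0°, sin 110.0°) = (16.13, 29.32). The perpendicularity gives QP at right angles to EQ; with |QP| = 23.7 on the left of EQ, P = Q + 23.7·(-0.9397, -0.3420) = (-6.138, 21.22). Then |DP| = |P − D| = 22.09.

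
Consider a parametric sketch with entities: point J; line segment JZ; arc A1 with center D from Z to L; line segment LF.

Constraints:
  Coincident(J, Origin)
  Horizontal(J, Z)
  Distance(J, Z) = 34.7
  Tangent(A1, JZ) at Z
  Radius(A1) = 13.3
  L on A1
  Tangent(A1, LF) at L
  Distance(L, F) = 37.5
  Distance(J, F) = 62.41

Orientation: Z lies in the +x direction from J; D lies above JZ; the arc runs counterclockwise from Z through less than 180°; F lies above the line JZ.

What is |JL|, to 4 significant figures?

50.46

J is at the origin; JZ is horizontal with |JZ| = 34.7 and Z on the +x side, so Z = (34.70, 0.000). The tangent condition forces DZ to be normal to JZ, so D = Z + (0, 13.3) = (34.70, 13.30). Since DL ⟂ LF (tangency), |DF| = √(13.3² + 37.5²) = 39.79 regardless of where L sits on A1. So F lies on both circle(J, 62.41) and circle(D, 39.79); the above-JZ intersection is F = (32.88, 53.05). L is the foot of the tangent from F: L = (47.02, 18.31).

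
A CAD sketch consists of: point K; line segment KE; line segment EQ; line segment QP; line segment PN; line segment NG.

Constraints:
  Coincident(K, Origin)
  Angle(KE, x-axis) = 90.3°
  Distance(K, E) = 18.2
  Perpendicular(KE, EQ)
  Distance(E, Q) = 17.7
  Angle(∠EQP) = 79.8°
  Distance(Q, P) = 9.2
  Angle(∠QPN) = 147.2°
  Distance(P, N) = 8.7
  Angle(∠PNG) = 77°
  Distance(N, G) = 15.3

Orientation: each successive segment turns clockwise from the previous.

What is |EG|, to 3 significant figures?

3.16

∠QPN = 147.2° gives PN at -133° from the x-axis; with |PN| = 8.7, N = (10.1, 2.84). ∠PNG = 77.0° gives NG at 124° from the x-axis; with |NG| = 15.3, G = (1.50, 15.5). Then |EG| = |G − E| = 3.16.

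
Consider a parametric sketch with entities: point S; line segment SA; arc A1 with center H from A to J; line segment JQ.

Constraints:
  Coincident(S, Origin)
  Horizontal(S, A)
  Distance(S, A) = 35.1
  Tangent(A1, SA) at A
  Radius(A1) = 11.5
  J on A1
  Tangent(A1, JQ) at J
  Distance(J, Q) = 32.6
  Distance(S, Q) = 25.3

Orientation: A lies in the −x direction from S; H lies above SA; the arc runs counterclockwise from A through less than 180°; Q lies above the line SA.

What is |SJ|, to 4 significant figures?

27.49

S is at the origin; SA is horizontal with |SA| = 35.1 and A on the −x side, so A = (-35.10, 0.000). Tangency of A1 to SA means the radius HA is perpendicular to SA, so H = A + (0, 11.5) = (-35.10, 11.50). Since HJ ⟂ JQ (tangency), |HQ| = √(11.5² + 32.6²) = 34.57 regardless of where J sits on A1. So Q lies on both circle(S, 25.3) and circle(H, 34.57); the above-SA intersection is Q = (-3.311, 25.08). J is the foot of the tangent from Q: J = (-27.32, 3.030).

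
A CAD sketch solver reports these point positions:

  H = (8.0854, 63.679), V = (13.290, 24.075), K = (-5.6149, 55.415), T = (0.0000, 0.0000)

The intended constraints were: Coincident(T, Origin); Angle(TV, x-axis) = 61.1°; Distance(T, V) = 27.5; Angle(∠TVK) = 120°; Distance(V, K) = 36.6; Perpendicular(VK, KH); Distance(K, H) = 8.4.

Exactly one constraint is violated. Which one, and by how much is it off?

Distance(K, H) = 8.4 — off by 7.60.

T = (0.00, 0.00) ✓; TV at 61.10° ✓; |TV| = 27.50 ✓; ∠TVK = 120.0° ✓; |VK| = 36.60 ✓; ∠(VK, KH) = 90.00° ✓; |KH| = 16.00 ✗.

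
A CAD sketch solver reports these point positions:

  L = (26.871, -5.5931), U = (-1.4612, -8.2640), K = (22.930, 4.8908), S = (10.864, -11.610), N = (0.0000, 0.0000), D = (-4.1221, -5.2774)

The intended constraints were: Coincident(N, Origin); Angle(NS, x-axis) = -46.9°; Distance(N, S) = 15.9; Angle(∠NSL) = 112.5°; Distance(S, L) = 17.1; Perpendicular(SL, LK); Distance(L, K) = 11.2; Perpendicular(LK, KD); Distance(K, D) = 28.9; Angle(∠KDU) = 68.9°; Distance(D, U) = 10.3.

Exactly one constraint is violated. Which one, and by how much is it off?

Distance(D, U) = 10.3 — off by 6.30.

N = (0.00, 0.00) ✓; NS at -46.90° ✓; |NS| = 15.90 ✓; ∠NSL = 112.5° ✓; |SL| = 17.10 ✓; ∠(SL, LK) = 90.00° ✓; |LK| = 11.20 ✓; ∠(LK, KD) = 90.00° ✓; |KD| = 28.90 ✓; ∠KDU = 68.90° ✓; |DU| = 4.000 ✗.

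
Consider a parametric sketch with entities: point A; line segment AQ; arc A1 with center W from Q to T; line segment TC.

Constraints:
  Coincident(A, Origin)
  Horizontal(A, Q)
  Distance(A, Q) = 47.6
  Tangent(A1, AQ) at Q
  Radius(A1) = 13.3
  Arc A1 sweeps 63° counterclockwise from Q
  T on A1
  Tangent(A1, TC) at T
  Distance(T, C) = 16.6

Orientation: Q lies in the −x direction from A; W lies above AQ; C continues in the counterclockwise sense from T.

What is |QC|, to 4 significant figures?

29.36

A is at the origin; A and Q share the same y with |AQ| = 47.6 and Q on the −x side, so Q = (-47.60, 0.000). A1 meets AQ tangentially, so WQ is at right angles to AQ, so W = Q + (0, 13.3) = (-47.60, 13.30). On A1, Q sits at bearing -90° from W; a 63° counterclockwise sweep puts T at bearing -27°, so T = W + 13.3·(cos -27°, sin -27°) = (-35.75, 7.262). A1 meets TC tangentially, so WT is at right angles to TC, so TC runs along (−sin -27°, cos -27°); with |TC| = 16.6, C = (-28.21, 22.05). Then |QC| = |C − Q| = 29.36.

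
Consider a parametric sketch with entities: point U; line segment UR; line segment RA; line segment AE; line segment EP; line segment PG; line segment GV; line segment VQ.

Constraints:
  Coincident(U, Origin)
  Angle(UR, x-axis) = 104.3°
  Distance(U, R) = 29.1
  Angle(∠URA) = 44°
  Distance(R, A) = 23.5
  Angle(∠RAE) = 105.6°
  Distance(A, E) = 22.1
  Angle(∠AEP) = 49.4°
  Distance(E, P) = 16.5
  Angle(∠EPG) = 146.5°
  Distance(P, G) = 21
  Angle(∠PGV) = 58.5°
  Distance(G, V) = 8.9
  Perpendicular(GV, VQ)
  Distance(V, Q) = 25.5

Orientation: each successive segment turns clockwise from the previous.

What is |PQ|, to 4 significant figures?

7.872

∠PGV = 58.5° gives GV at -31.70° from the x-axis; with |GV| = 8.9, V = (5.264, 24.73). The perpendicularity gives VQ at right angles to GV, so VQ runs at -121.7°; with |VQ| = 25.5, Q = (-8.135, 3.035). Then |PQ| = |Q − P| = 7.872.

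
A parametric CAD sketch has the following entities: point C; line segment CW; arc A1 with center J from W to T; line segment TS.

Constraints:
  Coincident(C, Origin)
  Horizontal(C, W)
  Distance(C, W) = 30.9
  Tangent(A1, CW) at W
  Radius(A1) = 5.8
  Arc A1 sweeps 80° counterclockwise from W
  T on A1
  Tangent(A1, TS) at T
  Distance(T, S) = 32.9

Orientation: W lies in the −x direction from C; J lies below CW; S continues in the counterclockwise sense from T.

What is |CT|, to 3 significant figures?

36.9

C is at the origin; CW is horizontal with |CW| = 30.9 and W on the −x side, so W = (-30.9, 0.00). Since A1 is tangent to CW there, JW ⟂ CW, so J = W + (0, -5.8) = (-30.9, -5.80). On A1, W sits at bearing 90° from J; an 80° counterclockwise sweep puts T at bearing 170°, so T = J + 5.8·(cos 170°, sin 170°) = (-36.6, -4.79). Then |CT| = |T − C| = 36.9.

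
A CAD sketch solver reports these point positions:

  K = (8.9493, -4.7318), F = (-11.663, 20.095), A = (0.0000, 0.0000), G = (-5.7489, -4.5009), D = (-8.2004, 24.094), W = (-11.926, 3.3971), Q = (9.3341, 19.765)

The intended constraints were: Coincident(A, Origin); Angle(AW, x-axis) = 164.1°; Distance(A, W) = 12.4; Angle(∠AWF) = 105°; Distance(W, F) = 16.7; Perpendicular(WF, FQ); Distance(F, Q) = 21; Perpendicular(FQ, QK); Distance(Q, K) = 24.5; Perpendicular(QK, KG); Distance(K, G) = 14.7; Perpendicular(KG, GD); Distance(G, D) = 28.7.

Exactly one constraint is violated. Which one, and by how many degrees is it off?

Perpendicular(KG, GD) — off by 5.80°.

A = (0.00, 0.00) ✓; AW at 164.1° ✓; |AW| = 12.40 ✓; ∠AWF = 105.0° ✓; |WF| = 16.70 ✓; ∠(WF, FQ) = 90.00° ✓; |FQ| = 21.00 ✓; ∠(FQ, QK) = 90.00° ✓; |QK| = 24.50 ✓; ∠(QK, KG) = 90.00° ✓; |KG| = 14.70 ✓; ∠(KG, GD) = 84.20° ✗; |GD| = 28.70 ✓.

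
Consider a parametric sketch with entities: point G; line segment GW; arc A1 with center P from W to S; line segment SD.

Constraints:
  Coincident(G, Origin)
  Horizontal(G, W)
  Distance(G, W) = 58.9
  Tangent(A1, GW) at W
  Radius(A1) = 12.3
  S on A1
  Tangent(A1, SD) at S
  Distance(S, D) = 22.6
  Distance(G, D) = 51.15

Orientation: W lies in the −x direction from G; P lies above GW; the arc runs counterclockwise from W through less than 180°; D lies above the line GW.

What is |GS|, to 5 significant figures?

47.908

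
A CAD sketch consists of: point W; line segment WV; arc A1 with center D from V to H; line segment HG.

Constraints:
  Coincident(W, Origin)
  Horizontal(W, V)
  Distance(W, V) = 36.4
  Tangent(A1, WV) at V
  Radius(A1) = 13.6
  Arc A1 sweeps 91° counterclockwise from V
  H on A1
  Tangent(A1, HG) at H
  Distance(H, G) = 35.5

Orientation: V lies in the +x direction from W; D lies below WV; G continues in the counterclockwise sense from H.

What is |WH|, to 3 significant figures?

26.7

W is at the origin; W and V share the same y with |WV| = 36.4 and V on the +x side, so V = (36.4, 0.00). Tangency of A1 to WV means the radius DV is perpendicular to WV, so D = V + (0, -13.6) = (36.4, -13.6). On A1, V sits at bearing 90° from D; a 91° counterclockwise sweep puts H at bearing 181°, so H = D + 13.6·(cos 181°, sin 181°) = (22.8, -13.8). Then |WH| = |H − W| = 26.7.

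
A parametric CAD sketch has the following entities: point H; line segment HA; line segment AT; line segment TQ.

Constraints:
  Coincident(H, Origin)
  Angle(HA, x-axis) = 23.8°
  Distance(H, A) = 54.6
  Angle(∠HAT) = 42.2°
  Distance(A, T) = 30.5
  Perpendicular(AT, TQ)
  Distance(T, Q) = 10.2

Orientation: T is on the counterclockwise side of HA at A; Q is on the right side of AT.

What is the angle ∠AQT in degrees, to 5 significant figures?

71.509°

H is at the origin; HA runs at 23.8° with length 54.6, so A = 54.6·(cos 23.8°, sin 23.8°) = (49.957, 22.034). ∠HAT = 42.2°, so AT runs at 23.8° + (180° − 42.2°) = 161.60° from the x-axis; with |AT| = 30.5, T = A + 30.5·(cos 161.60°, sin 161.60°) = (21.016, 31.661). AT is perpendicular to TQ; with |TQ| = 10.2 on the right of AT, Q = T + 10.2·(0.31565, 0.94888) = (24.236, 41.339). Then cos ∠AQT = QA·QT / (|QA||QT|), giving 71.509°.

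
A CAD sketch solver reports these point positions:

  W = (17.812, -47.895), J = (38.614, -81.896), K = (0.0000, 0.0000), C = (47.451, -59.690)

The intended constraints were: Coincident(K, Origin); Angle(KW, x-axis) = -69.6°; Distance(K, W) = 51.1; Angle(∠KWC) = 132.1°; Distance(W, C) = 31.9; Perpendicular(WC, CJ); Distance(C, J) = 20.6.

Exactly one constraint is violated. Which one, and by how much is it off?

Distance(C, J) = 20.6 — off by 3.30.

K = (0.00, 0.00) ✓; KW at -69.60° ✓; |KW| = 51.10 ✓; ∠KWC = 132.1° ✓; |WC| = 31.90 ✓; ∠(WC, CJ) = 90.00° ✓; |CJ| = 23.90 ✗.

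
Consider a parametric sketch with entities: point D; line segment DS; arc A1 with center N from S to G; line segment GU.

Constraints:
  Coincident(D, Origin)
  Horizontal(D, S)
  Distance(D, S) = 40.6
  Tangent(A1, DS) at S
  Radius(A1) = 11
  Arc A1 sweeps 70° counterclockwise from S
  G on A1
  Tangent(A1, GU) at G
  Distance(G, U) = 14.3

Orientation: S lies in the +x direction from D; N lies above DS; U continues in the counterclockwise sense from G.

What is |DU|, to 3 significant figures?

59.5

D is at the origin; DS is horizontal with |DS| = 40.6 and S on the +x side, so S = (40.6, 0.00). The tangent condition forces NS to be normal to DS, so N = S + (0, 11) = (40.6, 11.0). On A1, S sits at bearing -90° from N; a 70° counterclockwise sweep puts G at bearing -20°, so G = N + 11.0·(cos -20°, sin -20°) = (50.9, 7.24). Tangency of A1 to GU means the radius NG is perpendicular to GU, so GU runs along (−sin -20°, cos -20°); with |GU| = 14.3, U = (55.8, 20.7). Then |DU| = |U − D| = 59.5.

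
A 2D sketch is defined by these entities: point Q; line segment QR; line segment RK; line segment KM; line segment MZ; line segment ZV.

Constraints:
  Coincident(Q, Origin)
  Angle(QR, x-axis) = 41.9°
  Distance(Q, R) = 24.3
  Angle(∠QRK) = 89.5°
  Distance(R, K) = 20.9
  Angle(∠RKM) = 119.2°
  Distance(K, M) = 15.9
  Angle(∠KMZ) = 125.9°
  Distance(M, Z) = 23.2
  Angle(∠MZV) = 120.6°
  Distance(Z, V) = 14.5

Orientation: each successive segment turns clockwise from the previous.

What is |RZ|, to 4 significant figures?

39.70

Q is at the origin; QR runs at 41.9° with length 24.3, so R = (18.09, 16.23). ∠QRK = 89.5° gives RK at -48.60° from the x-axis; with |RK| = 20.9, K = (31.91, 0.5510). ∠RKM = 119.2° gives KM at -109.4° from the x-axis; with |KM| = 15.9, M = (26.63, -14.45). ∠KMZ = 125.9° gives MZ at -163.5° from the x-axis; with |MZ| = 23.2, Z = (4.382, -21.04). Then |RZ| = |Z − R| = 39.70.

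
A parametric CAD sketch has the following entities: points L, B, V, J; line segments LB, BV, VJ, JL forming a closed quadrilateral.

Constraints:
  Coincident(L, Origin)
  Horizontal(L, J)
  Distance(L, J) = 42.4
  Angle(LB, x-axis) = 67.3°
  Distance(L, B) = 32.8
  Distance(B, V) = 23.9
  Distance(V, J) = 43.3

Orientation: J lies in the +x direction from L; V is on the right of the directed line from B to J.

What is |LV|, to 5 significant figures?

9.8452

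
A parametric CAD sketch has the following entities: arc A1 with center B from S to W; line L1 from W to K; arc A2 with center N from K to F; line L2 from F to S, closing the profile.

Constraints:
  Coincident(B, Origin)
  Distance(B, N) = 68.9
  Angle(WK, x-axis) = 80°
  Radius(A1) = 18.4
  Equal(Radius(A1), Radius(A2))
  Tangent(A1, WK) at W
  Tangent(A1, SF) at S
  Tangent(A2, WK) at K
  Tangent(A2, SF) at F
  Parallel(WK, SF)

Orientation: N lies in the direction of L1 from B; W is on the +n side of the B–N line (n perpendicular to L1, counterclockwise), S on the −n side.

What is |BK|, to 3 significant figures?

71.3

The slot axis is L1's direction at 80.0°, so u = (cos 80.0°, sin 80.0°) = (0.174, 0.985) and n = (−sin 80.0°, cos 80.0°) = (-0.985, 0.174). B is at the origin and N lies 68.9 along u from B, so N = 68.9·u = (12.0, 67.9). Tangency of A1 to both parallel lines with radius 18.4 puts W and S at B ± 18.4·n: W = (-18.1, 3.20), S = (18.1, -3.20). Equal radii place K and F the same way about N: K = N + 18.4·n = (-6.16, 71.0), F = N − 18.4·n = (30.1, 64.7). Then |BK| = |K − B| = 71.3.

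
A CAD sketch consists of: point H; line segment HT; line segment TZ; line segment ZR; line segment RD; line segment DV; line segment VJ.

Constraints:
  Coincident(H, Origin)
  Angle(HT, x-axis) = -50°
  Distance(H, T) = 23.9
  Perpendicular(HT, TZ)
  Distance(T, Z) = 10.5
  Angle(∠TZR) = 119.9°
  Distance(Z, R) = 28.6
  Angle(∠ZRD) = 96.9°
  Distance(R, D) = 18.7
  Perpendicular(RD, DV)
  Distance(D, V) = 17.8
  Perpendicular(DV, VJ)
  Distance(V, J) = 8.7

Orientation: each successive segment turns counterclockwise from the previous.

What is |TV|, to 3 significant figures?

21.8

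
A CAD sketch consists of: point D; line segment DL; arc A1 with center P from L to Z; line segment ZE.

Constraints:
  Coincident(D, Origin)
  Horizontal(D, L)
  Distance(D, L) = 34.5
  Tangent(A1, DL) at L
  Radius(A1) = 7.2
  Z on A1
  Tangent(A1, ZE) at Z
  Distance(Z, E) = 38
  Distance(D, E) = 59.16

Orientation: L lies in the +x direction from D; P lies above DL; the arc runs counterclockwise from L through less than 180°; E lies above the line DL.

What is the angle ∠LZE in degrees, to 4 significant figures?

131.9°

Checks: |PZ| = 7.200 ✓; ∠(PZ, ZE) = 90.00° ✓; |ZE| = 38.00 ✓; |DE| = 59.16 ✓.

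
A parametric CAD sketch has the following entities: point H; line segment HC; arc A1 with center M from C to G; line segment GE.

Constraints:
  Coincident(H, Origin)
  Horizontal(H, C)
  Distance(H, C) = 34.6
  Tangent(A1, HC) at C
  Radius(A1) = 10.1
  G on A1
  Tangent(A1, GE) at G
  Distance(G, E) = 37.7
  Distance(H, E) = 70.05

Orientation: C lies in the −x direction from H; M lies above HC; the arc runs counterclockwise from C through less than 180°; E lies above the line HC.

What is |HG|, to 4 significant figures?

32.69

Checks: |MG| = 10.10 ✓; ∠(MG, GE) = 90.00° ✓; |GE| = 37.70 ✓; |HE| = 70.05 ✓.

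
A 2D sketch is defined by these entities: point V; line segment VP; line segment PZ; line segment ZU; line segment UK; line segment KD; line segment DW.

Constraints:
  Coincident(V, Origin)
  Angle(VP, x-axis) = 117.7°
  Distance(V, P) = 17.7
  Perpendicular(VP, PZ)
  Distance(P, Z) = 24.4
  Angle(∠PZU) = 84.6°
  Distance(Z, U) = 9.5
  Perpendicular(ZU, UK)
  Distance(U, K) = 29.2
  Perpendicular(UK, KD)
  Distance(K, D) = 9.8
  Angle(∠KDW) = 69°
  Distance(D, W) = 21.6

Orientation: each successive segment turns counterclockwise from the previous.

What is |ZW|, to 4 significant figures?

11.70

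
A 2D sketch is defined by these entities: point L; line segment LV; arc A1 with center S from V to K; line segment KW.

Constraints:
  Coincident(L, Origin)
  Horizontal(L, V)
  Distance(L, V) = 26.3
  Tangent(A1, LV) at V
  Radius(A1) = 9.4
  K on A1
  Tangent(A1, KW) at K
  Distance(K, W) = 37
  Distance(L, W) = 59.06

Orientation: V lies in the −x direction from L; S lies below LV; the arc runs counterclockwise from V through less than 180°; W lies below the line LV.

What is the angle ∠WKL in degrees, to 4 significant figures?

106.3°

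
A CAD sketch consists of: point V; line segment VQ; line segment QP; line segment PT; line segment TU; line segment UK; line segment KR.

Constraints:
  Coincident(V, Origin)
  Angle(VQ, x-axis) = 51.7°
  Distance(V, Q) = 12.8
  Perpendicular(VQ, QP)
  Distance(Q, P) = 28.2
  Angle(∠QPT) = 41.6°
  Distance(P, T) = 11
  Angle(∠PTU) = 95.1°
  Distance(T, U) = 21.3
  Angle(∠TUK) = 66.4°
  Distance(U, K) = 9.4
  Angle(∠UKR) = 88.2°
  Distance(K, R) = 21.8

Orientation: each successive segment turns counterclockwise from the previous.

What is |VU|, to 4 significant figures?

20.60

∠QPT = 41.6° gives PT at -79.90° from the x-axis; with |PT| = 11.0, T = (-12.27, 16.69). ∠PTU = 95.1° gives TU at 5.000° from the x-axis; with |TU| = 21.3, U = (8.950, 18.55). Then |VU| = |U − V| = 20.60.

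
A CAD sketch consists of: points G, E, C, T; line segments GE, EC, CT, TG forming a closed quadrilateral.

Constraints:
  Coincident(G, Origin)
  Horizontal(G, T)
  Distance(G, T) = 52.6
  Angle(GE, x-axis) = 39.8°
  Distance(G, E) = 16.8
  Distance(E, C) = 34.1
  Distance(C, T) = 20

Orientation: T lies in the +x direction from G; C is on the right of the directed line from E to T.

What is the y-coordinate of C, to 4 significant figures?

-12.98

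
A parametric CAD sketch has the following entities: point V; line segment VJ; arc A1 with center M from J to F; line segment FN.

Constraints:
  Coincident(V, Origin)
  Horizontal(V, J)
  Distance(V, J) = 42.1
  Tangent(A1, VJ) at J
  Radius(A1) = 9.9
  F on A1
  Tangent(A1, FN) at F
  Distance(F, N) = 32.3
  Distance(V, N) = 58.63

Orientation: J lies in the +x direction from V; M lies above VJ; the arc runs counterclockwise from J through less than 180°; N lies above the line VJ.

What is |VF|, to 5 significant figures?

53.056

V is at the origin; VJ is horizontal with |VJ| = 42.1 and J on the +x side, so J = (42.100, 0.0000). The tangent condition forces MJ to be normal to VJ, so M = J + (0, 9.9) = (42.100, 9.9000). Since MF ⟂ FN (tangency), |MN| = √(9.9² + 32.3²) = 33.783 regardless of where F sits on A1. So N lies on both circle(V, 58.63) and circle(M, 33.783); the above-VJ intersection is N = (39.241, 43.562). F is the foot of the tangent from N: F = (51.286, 13.592).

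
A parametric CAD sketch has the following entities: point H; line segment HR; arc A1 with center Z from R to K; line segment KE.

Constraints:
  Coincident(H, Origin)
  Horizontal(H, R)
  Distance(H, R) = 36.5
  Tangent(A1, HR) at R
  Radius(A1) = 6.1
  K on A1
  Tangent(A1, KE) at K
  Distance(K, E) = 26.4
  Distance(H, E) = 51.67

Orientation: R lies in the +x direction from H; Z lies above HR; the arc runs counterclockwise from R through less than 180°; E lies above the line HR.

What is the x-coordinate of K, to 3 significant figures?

42.6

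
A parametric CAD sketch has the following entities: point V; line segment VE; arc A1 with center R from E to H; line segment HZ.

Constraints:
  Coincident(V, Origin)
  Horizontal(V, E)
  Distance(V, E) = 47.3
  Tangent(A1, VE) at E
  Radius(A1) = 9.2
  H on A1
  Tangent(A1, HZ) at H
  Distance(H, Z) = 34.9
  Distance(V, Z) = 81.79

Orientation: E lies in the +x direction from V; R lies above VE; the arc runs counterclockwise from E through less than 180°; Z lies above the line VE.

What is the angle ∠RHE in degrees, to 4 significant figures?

63.01°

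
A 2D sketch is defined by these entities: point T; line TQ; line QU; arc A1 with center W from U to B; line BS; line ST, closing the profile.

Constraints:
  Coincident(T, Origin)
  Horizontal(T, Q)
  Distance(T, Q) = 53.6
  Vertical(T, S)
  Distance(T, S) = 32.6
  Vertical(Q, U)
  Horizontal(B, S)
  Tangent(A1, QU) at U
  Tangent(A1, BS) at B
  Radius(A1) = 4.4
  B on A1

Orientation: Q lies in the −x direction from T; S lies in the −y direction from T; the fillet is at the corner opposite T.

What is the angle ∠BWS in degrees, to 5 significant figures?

84.890°

The virtual corner opposite T is at (-53.600, -32.600). Since A1 is tangent to QU there, WU ⟂ QU and since A1 is tangent to BS there, WB ⟂ BS, with radius 4.4, so the center W sits 4.4 in from both sides at W = (-49.200, -28.200). That places the tangent points at U = (-53.600, -28.200) on QU and B = (-49.200, -32.600) on BS. Then cos ∠BWS = WB·WS / (|WB||WS|), giving 84.890°.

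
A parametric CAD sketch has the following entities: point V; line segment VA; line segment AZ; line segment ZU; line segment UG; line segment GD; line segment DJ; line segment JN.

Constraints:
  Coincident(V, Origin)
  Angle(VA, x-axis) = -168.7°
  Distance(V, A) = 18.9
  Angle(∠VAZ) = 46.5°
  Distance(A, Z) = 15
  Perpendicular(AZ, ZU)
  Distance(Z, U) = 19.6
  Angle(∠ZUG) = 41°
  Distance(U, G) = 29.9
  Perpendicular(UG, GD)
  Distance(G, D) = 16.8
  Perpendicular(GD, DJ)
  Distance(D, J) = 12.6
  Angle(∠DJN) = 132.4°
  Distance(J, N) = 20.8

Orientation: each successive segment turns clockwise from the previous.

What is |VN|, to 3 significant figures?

2.64

V is at the origin; VA runs at -168.7° with length 18.9, so A = (-18.5, -3.70). ∠VAZ = 46.5° gives AZ at 57.8° from the x-axis; with |AZ| = 15.0, Z = (-10.5, 8.99). AZ is perpendicular to ZU, so ZU runs at -32.2°; with |ZU| = 19.6, U = (6.04, -1.45). ∠ZUG = 41.0° gives UG at -171° from the x-axis; with |UG| = 29.9, G = (-23.5, -6.03). UG is perpendicular to GD, so GD runs at 98.8°; with |GD| = 16.8, D = (-26.1, 10.6). GD ⟂ DJ, so DJ runs at 8.80°; with |DJ| = 12.6, J = (-13.6, 12.5). ∠DJN = 132.4° gives JN at -38.8° from the x-axis; with |JN| = 20.8, N = (2.59, -0.533). Then |VN| = |N − V| = 2.64.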